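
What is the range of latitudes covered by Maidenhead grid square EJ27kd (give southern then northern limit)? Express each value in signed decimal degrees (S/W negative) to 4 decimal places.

Field E=4, J=9: +4·20° lon, +9·10° lat → SW at lon -100°, lat 0°.
Square 2, 7: +2·2° lon, +7·1° lat → SW at lon -96°, lat 7°.
Subsquare k=10, d=3: +10·0.0833333° lon, +3·0.0416667° lat → SW at lon -95.1667°, lat 7.125°.
Cell spans 0.0833333° lon × 0.0416667° lat.
south 7.1250, north 7.1667.

7.1250, 7.1667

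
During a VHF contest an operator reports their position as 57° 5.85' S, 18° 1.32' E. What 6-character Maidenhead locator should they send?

Offset from 180°W / 90°S: lon 198.0220°, lat 32.9025°.
Field: 198.0220/20 → 9 → J, 32.9025/10 → 3 → D; chars JD.
Square: 18.0220/2 → 9, 2.9025/1 → 2; chars 92.
Subsquare: 0.0220/0.0833333 → 0 → a, 0.9025/0.0416667 → 21 → v; chars av.

JD92av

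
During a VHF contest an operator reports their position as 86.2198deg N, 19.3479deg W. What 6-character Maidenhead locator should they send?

Offset from 180°W / 90°S: lon 160.6521°, lat 176.2198°.
Field: 160.6521/20 → 8 → I, 176.2198/10 → 17 → R; chars IR.
Square: 0.6521/2 → 0, 6.2198/1 → 6; chars 06.
Subsquare: 0.6521/0.0833333 → 7 → h, 0.2198/0.0416667 → 5 → f; chars hf.

IR06hf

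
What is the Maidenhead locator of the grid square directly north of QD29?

QE20

Latitude square 9; +1 → 10, wraps to 0, carry into field.
Latitude field D = 3; +1 → 4 = E.
The longitude characters are unchanged.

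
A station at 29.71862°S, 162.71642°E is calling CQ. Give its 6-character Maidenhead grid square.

Add 180° to longitude and 90° to latitude: 342.7164, 60.2814.
Field (20°×10°, letters A–R): lon ⌊342.7164/20⌋ = 17 → R; lat ⌊60.2814/10⌋ = 6 → G.
Square (2°×1°, digits 0–9): lon ⌊2.7164/2⌋ = 1; lat ⌊0.2814/1⌋ = 0.
Subsquare (5′×2.5′, letters a–x): lon ⌊0.7164/0.0833333⌋ = 8 → i; lat ⌊0.2814/0.0416667⌋ = 6 → g.

RG10ig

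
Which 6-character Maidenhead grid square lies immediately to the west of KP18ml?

KP18ll

Longitude subsquare m = 12; −1 → 11 = l.
The latitude characters are unchanged.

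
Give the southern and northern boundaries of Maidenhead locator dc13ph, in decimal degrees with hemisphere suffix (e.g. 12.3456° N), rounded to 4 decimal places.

Field D=3, C=2: +3·20° lon, +2·10° lat → SW at lon -120°, lat -70°.
Square 1, 3: +1·2° lon, +3·1° lat → SW at lon -118°, lat -67°.
Subsquare p=15, h=7: +15·0.0833333° lon, +7·0.0416667° lat → SW at lon -116.75°, lat -66.7083°.
Cell spans 0.0833333° lon × 0.0416667° lat.
south 66.7083° S, north 66.6667° S.

66.7083° S, 66.6667° S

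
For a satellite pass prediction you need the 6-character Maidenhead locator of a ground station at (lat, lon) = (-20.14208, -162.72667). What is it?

Shift to the Maidenhead origin (180°W, 90°S): lon 17.2733, lat 69.8579.
Field (20°×10°, letters A–R): lon ⌊17.2733/20⌋ = 0 → A; lat ⌊69.8579/10⌋ = 6 → G.
Square (2°×1°, digits 0–9): lon ⌊17.2733/2⌋ = 8; lat ⌊9.8579/1⌋ = 9.
Subsquare (5′×2.5′, letters a–x): lon ⌊1.2733/0.0833333⌋ = 15 → p; lat ⌊0.8579/0.0416667⌋ = 20 → u.

AG89pu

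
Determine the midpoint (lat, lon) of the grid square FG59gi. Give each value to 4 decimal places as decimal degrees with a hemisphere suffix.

Field F=5, G=6: +5·20° lon, +6·10° lat → SW at lon -80°, lat -30°.
Square 5, 9: +5·2° lon, +9·1° lat → SW at lon -70°, lat -21°.
Subsquare g=6, i=8: +6·0.0833333° lon, +8·0.0416667° lat → SW at lon -69.5°, lat -20.6667°.
Cell spans 0.0833333° lon × 0.0416667° lat. Centre is SW corner plus half of each.
latitude 20.6458° S, longitude 69.4583° W.

20.6458° S, 69.4583° W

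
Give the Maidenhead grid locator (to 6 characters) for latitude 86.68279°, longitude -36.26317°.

HR16uq

Add 180° to longitude and 90° to latitude: 143.7368, 176.6828.
Field: 143.7368/20 → 7 → H, 176.6828/10 → 17 → R; chars HR.
Square: 3.7368/2 → 1, 6.6828/1 → 6; chars 16.
Subsquare: 1.7368/0.0833333 → 20 → u, 0.6828/0.0416667 → 16 → q; chars uq.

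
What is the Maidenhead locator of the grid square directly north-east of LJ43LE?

Longitude subsquare l = 11; +1 → 12 = m.
Latitude subsquare e = 4; +1 → 5 = f.

LJ43mf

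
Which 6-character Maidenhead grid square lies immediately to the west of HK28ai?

HK18xi

Longitude subsquare a = 0; −1 → -1, wraps to 23 = x, carry into square.
Longitude square 2; −1 → 1.
The latitude characters are unchanged.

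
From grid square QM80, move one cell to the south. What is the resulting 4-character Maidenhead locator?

Latitude square 0; −1 → -1, wraps to 9, carry into field.
Latitude field M = 12; −1 → 11 = L.
The longitude characters are unchanged.

QL89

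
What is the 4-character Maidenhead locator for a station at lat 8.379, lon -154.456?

BJ28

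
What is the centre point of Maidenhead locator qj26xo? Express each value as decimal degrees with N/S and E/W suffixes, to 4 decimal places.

6.6042° N, 145.9583° E

Field Q=16, J=9: +16·20° lon, +9·10° lat → SW at lon 140°, lat 0°.
Square 2, 6: +2·2° lon, +6·1° lat → SW at lon 144°, lat 6°.
Subsquare x=23, o=14: +23·0.0833333° lon, +14·0.0416667° lat → SW at lon 145.917°, lat 6.58333°.
Cell spans 0.0833333° lon × 0.0416667° lat. Centre is SW corner plus half of each.
latitude 6.6042° N, longitude 145.9583° E.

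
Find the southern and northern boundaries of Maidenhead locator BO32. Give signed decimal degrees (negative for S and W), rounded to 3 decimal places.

Field B=1, O=14: +1·20° lon, +14·10° lat → SW at lon -160°, lat 50°.
Square 3, 2: +3·2° lon, +2·1° lat → SW at lon -154°, lat 52°.
Cell spans 2° lon × 1° lat.
south 52.000, north 53.000.

52.000, 53.000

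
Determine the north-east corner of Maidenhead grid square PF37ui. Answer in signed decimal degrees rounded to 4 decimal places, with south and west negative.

-32.6250, 127.7500

Field P=15, F=5: +15·20° lon, +5·10° lat → SW at lon 120°, lat -40°.
Square 3, 7: +3·2° lon, +7·1° lat → SW at lon 126°, lat -33°.
Subsquare u=20, i=8: +20·0.0833333° lon, +8·0.0416667° lat → SW at lon 127.667°, lat -32.6667°.
Cell spans 0.0833333° lon × 0.0416667° lat. NE corner is SW corner plus one full cell.
latitude -32.6250, longitude 127.7500.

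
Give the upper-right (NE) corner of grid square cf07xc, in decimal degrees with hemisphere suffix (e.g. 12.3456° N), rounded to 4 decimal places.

32.8750° S, 138.0000° W

Field C=2, F=5: +2·20° lon, +5·10° lat → SW at lon -140°, lat -40°.
Square 0, 7: +0·2° lon, +7·1° lat → SW at lon -140°, lat -33°.
Subsquare x=23, c=2: +23·0.0833333° lon, +2·0.0416667° lat → SW at lon -138.083°, lat -32.9167°.
Cell spans 0.0833333° lon × 0.0416667° lat. NE corner is SW corner plus one full cell.
latitude 32.8750° S, longitude 138.0000° W.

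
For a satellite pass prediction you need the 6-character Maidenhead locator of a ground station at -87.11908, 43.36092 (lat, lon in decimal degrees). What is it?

LA12qv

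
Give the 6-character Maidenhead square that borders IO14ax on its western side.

IO04xx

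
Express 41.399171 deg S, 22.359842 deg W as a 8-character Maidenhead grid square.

Add 180° to longitude and 90° to latitude: 157.64016, 48.60083.
Field: 157.64016/20 → 7 → H, 48.60083/10 → 4 → E; chars HE.
Square: 17.64016/2 → 8, 8.60083/1 → 8; chars 88.
Subsquare: 1.64016/0.0833333 → 19 → t, 0.60083/0.0416667 → 14 → o; chars to.
Extended square: 0.05682/0.00833333 → 6, 0.01750/0.00416667 → 4; chars 64.

HE88to64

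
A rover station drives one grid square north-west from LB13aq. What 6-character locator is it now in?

LB03xr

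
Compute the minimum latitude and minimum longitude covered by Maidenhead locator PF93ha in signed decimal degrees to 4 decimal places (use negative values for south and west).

Field P=15, F=5: +15·20° lon, +5·10° lat → SW at lon 120°, lat -40°.
Square 9, 3: +9·2° lon, +3·1° lat → SW at lon 138°, lat -37°.
Subsquare h=7, a=0: +7·0.0833333° lon, +0·0.0416667° lat → SW at lon 138.583°, lat -37°.
latitude -37.0000, longitude 138.5833.

-37.0000, 138.5833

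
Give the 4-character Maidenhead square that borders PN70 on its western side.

Longitude square 7; −1 → 6.
The latitude characters are unchanged.

PN60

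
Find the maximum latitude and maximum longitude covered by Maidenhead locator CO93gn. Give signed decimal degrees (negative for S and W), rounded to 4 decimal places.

53.5833, -121.4167

Field C=2, O=14: +2·20° lon, +14·10° lat → SW at lon -140°, lat 50°.
Square 9, 3: +9·2° lon, +3·1° lat → SW at lon -122°, lat 53°.
Subsquare g=6, n=13: +6·0.0833333° lon, +13·0.0416667° lat → SW at lon -121.5°, lat 53.5417°.
Cell spans 0.0833333° lon × 0.0416667° lat. NE corner is SW corner plus one full cell.
latitude 53.5833, longitude -121.4167.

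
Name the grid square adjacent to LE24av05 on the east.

LE24av15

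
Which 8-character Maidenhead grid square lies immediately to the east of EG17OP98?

Longitude extended square 9; +1 → 10, wraps to 0, carry into subsquare.
Longitude subsquare o = 14; +1 → 15 = p.
The latitude characters are unchanged.

EG17pp08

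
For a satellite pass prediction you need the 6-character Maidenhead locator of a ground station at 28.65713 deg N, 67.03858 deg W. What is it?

FL68lp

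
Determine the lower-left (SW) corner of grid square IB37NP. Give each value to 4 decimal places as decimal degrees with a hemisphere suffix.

Field I=8, B=1: +8·20° lon, +1·10° lat → SW at lon -20°, lat -80°.
Square 3, 7: +3·2° lon, +7·1° lat → SW at lon -14°, lat -73°.
Subsquare n=13, p=15: +13·0.0833333° lon, +15·0.0416667° lat → SW at lon -12.9167°, lat -72.375°.
latitude 72.3750° S, longitude 12.9167° W.

72.3750° S, 12.9167° W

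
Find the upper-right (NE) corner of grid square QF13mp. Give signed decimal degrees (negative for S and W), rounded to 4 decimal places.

-36.3333, 143.0833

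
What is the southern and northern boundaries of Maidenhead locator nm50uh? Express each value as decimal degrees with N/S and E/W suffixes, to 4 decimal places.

30.2917° N, 30.3333° N

Field N=13, M=12: +13·20° lon, +12·10° lat → SW at lon 80°, lat 30°.
Square 5, 0: +5·2° lon, +0·1° lat → SW at lon 90°, lat 30°.
Subsquare u=20, h=7: +20·0.0833333° lon, +7·0.0416667° lat → SW at lon 91.6667°, lat 30.2917°.
Cell spans 0.0833333° lon × 0.0416667° lat.
south 30.2917° N, north 30.3333° N.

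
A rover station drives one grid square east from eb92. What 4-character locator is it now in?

Longitude square 9; +1 → 10, wraps to 0, carry into field.
Longitude field E = 4; +1 → 5 = F.
The latitude characters are unchanged.

FB02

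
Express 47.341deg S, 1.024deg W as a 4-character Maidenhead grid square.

IE92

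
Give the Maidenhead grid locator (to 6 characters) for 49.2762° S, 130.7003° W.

CE40pr

Add 180° to longitude and 90° to latitude: 49.2997, 40.7238.
Field (20°×10°, letters A–R): 49.2997/20 → 2 → C, 40.7238/10 → 4 → E; chars CE.
Square (2°×1°, digits 0–9): 9.2997/2 → 4, 0.7238/1 → 0; chars 40.
Subsquare (5′×2.5′, letters a–x): 1.2997/0.0833333 → 15 → p, 0.7238/0.0416667 → 17 → r; chars pr.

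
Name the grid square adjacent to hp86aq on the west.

HP76xq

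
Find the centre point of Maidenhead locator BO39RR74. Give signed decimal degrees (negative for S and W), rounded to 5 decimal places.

59.72708, -152.52083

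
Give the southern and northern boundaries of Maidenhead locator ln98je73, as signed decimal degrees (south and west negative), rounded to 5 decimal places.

48.17917, 48.18333

Field L=11, N=13: +11·20° lon, +13·10° lat → SW at lon 40°, lat 40°.
Square 9, 8: +9·2° lon, +8·1° lat → SW at lon 58°, lat 48°.
Subsquare j=9, e=4: +9·0.0833333° lon, +4·0.0416667° lat → SW at lon 58.75°, lat 48.1667°.
Extended square 7, 3: +7·0.00833333° lon, +3·0.00416667° lat → SW at lon 58.8083°, lat 48.1792°.
Cell spans 0.00833333° lon × 0.00416667° lat.
south 48.17917, north 48.18333.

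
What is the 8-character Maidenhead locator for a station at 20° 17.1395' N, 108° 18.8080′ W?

DL50ug28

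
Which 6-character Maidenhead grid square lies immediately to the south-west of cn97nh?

CN97mg

Longitude subsquare n = 13; −1 → 12 = m.
Latitude subsquare h = 7; −1 → 6 = g.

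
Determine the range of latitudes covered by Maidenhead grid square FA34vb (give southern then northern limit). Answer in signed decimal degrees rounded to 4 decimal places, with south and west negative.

-85.9583, -85.9167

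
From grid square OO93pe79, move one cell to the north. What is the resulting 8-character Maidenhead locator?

OO93pf70

Latitude extended square 9; +1 → 10, wraps to 0, carry into subsquare.
Latitude subsquare e = 4; +1 → 5 = f.
The longitude characters are unchanged.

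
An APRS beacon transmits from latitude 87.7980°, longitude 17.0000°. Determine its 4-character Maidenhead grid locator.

JR87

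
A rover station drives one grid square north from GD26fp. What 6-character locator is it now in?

GD26fq

Latitude subsquare p = 15; +1 → 16 = q.
The longitude characters are unchanged.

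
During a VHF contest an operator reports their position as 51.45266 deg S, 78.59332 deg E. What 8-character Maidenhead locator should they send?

Shift to the Maidenhead origin (180°W, 90°S): lon 258.59332, lat 38.54734.
Field (20°×10°, letters A–R): lon ⌊258.59332/20⌋ = 12 → M; lat ⌊38.54734/10⌋ = 3 → D.
Square (2°×1°, digits 0–9): lon ⌊18.59332/2⌋ = 9; lat ⌊8.54734/1⌋ = 8.
Subsquare (5′×2.5′, letters a–x): lon ⌊0.59332/0.0833333⌋ = 7 → h; lat ⌊0.54734/0.0416667⌋ = 13 → n.
Extended square (30″×15″, digits 0–9): lon ⌊0.00999/0.00833333⌋ = 1; lat ⌊0.00567/0.00416667⌋ = 1.

MD98hn11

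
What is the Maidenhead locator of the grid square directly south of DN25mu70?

DN25mt79

Latitude extended square 0; −1 → -1, wraps to 9, carry into subsquare.
Latitude subsquare u = 20; −1 → 19 = t.
The longitude characters are unchanged.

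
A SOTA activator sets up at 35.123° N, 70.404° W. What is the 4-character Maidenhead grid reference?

FM45

Offset from 180°W / 90°S: lon 109.60°, lat 125.12°.
Field: lon ⌊109.60/20⌋ = 5 → F; lat ⌊125.12/10⌋ = 12 → M.
Square: lon ⌊9.60/2⌋ = 4; lat ⌊5.12/1⌋ = 5.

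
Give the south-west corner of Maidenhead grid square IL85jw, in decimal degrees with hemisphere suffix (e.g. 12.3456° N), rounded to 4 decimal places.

25.9167° N, 3.2500° W

Field I=8, L=11: +8·20° lon, +11·10° lat → SW at lon -20°, lat 20°.
Square 8, 5: +8·2° lon, +5·1° lat → SW at lon -4°, lat 25°.
Subsquare j=9, w=22: +9·0.0833333° lon, +22·0.0416667° lat → SW at lon -3.25°, lat 25.9167°.
latitude 25.9167° N, longitude 3.2500° W.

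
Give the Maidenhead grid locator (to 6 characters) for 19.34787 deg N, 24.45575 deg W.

HK79si

Offset from 180°W / 90°S: lon 155.5443°, lat 109.3479°.
Field: lon ⌊155.5443/20⌋ = 7 → H; lat ⌊109.3479/10⌋ = 10 → K.
Square: lon ⌊15.5443/2⌋ = 7; lat ⌊9.3479/1⌋ = 9.
Subsquare: lon ⌊1.5443/0.0833333⌋ = 18 → s; lat ⌊0.3479/0.0416667⌋ = 8 → i.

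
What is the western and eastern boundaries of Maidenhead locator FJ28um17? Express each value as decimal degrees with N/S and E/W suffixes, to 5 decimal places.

Field F=5, J=9: +5·20° lon, +9·10° lat → SW at lon -80°, lat 0°.
Square 2, 8: +2·2° lon, +8·1° lat → SW at lon -76°, lat 8°.
Subsquare u=20, m=12: +20·0.0833333° lon, +12·0.0416667° lat → SW at lon -74.3333°, lat 8.5°.
Extended square 1, 7: +1·0.00833333° lon, +7·0.00416667° lat → SW at lon -74.325°, lat 8.52917°.
Cell spans 0.00833333° lon × 0.00416667° lat.
west 74.32500° W, east 74.31667° W.

74.32500° W, 74.31667° W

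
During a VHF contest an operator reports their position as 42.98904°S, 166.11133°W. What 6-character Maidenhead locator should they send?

AE67wa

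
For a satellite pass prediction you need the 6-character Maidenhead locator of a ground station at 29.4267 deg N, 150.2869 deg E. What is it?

Shift to the Maidenhead origin (180°W, 90°S): lon 330.2869, lat 119.4267.
Field (20°×10°, letters A–R): 330.2869/20 → 16 → Q, 119.4267/10 → 11 → L; chars QL.
Square (2°×1°, digits 0–9): 10.2869/2 → 5, 9.4267/1 → 9; chars 59.
Subsquare (5′×2.5′, letters a–x): 0.2869/0.0833333 → 3 → d, 0.4267/0.0416667 → 10 → k; chars dk.

QL59dk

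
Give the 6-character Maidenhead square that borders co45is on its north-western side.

CO45ht

Longitude subsquare i = 8; −1 → 7 = h.
Latitude subsquare s = 18; +1 → 19 = t.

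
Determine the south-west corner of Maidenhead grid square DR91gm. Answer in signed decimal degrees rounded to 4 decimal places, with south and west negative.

Field D=3, R=17: +3·20° lon, +17·10° lat → SW at lon -120°, lat 80°.
Square 9, 1: +9·2° lon, +1·1° lat → SW at lon -102°, lat 81°.
Subsquare g=6, m=12: +6·0.0833333° lon, +12·0.0416667° lat → SW at lon -101.5°, lat 81.5°.
latitude 81.5000, longitude -101.5000.

81.5000, -101.5000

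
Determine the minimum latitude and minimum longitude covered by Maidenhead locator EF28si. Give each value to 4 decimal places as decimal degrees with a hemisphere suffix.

31.6667° S, 94.5000° W

Field E=4, F=5: +4·20° lon, +5·10° lat → SW at lon -100°, lat -40°.
Square 2, 8: +2·2° lon, +8·1° lat → SW at lon -96°, lat -32°.
Subsquare s=18, i=8: +18·0.0833333° lon, +8·0.0416667° lat → SW at lon -94.5°, lat -31.6667°.
latitude 31.6667° S, longitude 94.5000° W.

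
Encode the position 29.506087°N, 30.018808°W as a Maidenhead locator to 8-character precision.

HL49xm71

Add 180° to longitude and 90° to latitude: 149.98119, 119.50609.
Field: lon ⌊149.98119/20⌋ = 7 → H; lat ⌊119.50609/10⌋ = 11 → L.
Square: lon ⌊9.98119/2⌋ = 4; lat ⌊9.50609/1⌋ = 9.
Subsquare: lon ⌊1.98119/0.0833333⌋ = 23 → x; lat ⌊0.50609/0.0416667⌋ = 12 → m.
Extended square: lon ⌊0.06453/0.00833333⌋ = 7; lat ⌊0.00609/0.00416667⌋ = 1.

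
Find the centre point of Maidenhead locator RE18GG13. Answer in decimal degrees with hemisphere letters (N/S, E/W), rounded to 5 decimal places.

Field R=17, E=4: +17·20° lon, +4·10° lat → SW at lon 160°, lat -50°.
Square 1, 8: +1·2° lon, +8·1° lat → SW at lon 162°, lat -42°.
Subsquare g=6, g=6: +6·0.0833333° lon, +6·0.0416667° lat → SW at lon 162.5°, lat -41.75°.
Extended square 1, 3: +1·0.00833333° lon, +3·0.00416667° lat → SW at lon 162.508°, lat -41.7375°.
Cell spans 0.00833333° lon × 0.00416667° lat. Centre is SW corner plus half of each.
latitude 41.73542° S, longitude 162.51250° E.

41.73542° S, 162.51250° E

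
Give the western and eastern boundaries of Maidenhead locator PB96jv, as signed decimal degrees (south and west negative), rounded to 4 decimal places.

138.7500, 138.8333

Field P=15, B=1: +15·20° lon, +1·10° lat → SW at lon 120°, lat -80°.
Square 9, 6: +9·2° lon, +6·1° lat → SW at lon 138°, lat -74°.
Subsquare j=9, v=21: +9·0.0833333° lon, +21·0.0416667° lat → SW at lon 138.75°, lat -73.125°.
Cell spans 0.0833333° lon × 0.0416667° lat.
west 138.7500, east 138.8333.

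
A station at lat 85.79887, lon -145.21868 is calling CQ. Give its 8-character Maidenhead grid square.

BR75jt31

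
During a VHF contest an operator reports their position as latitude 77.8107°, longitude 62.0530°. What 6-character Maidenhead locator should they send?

MQ17at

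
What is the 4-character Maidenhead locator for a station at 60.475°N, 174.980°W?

Add 180° to longitude and 90° to latitude: 5.02, 150.47.
Field: lon ⌊5.02/20⌋ = 0 → A; lat ⌊150.47/10⌋ = 15 → P.
Square: lon ⌊5.02/2⌋ = 2; lat ⌊0.47/1⌋ = 0.

AP20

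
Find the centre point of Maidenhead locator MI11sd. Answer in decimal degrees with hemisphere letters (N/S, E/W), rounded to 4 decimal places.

Field M=12, I=8: +12·20° lon, +8·10° lat → SW at lon 60°, lat -10°.
Square 1, 1: +1·2° lon, +1·1° lat → SW at lon 62°, lat -9°.
Subsquare s=18, d=3: +18·0.0833333° lon, +3·0.0416667° lat → SW at lon 63.5°, lat -8.875°.
Cell spans 0.0833333° lon × 0.0416667° lat. Centre is SW corner plus half of each.
latitude 8.8542° S, longitude 63.5417° E.

8.8542° S, 63.5417° E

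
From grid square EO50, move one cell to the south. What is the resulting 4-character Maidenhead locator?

Latitude square 0; −1 → -1, wraps to 9, carry into field.
Latitude field O = 14; −1 → 13 = N.
The longitude characters are unchanged.

EN59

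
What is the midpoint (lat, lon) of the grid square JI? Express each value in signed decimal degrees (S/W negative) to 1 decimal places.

Field J=9, I=8: +9·20° lon, +8·10° lat → SW at lon 0°, lat -10°.
Cell spans 20° lon × 10° lat. Centre is SW corner plus half of each.
latitude -5.0, longitude 10.0.

-5.0, 10.0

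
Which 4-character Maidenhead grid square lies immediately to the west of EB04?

Longitude square 0; −1 → -1, wraps to 9, carry into field.
Longitude field E = 4; −1 → 3 = D.
The latitude characters are unchanged.

DB94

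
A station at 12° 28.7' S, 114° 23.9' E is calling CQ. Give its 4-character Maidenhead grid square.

Shift to the Maidenhead origin (180°W, 90°S): lon 294.40, lat 77.52.
Field: 294.40/20 → 14 → O, 77.52/10 → 7 → H; chars OH.
Square: 14.40/2 → 7, 7.52/1 → 7; chars 77.

OH77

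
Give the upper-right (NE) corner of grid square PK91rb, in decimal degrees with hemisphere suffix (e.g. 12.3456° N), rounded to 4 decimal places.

Field P=15, K=10: +15·20° lon, +10·10° lat → SW at lon 120°, lat 10°.
Square 9, 1: +9·2° lon, +1·1° lat → SW at lon 138°, lat 11°.
Subsquare r=17, b=1: +17·0.0833333° lon, +1·0.0416667° lat → SW at lon 139.417°, lat 11.0417°.
Cell spans 0.0833333° lon × 0.0416667° lat. NE corner is SW corner plus one full cell.
latitude 11.0833° N, longitude 139.5000° E.

11.0833° N, 139.5000° E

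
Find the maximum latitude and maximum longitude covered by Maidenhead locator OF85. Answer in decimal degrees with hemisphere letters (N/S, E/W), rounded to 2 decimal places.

Field O=14, F=5: +14·20° lon, +5·10° lat → SW at lon 100°, lat -40°.
Square 8, 5: +8·2° lon, +5·1° lat → SW at lon 116°, lat -35°.
Cell spans 2° lon × 1° lat. NE corner is SW corner plus one full cell.
latitude 34.00° S, longitude 118.00° E.

34.00° S, 118.00° E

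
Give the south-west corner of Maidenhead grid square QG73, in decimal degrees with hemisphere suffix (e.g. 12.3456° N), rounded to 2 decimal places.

27.00° S, 154.00° E

Field Q=16, G=6: +16·20° lon, +6·10° lat → SW at lon 140°, lat -30°.
Square 7, 3: +7·2° lon, +3·1° lat → SW at lon 154°, lat -27°.
latitude 27.00° S, longitude 154.00° E.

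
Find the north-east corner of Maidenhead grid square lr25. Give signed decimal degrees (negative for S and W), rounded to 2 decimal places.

86.00, 46.00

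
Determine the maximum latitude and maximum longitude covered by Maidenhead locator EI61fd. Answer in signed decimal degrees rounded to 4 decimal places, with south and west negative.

-8.8333, -87.5000

Field E=4, I=8: +4·20° lon, +8·10° lat → SW at lon -100°, lat -10°.
Square 6, 1: +6·2° lon, +1·1° lat → SW at lon -88°, lat -9°.
Subsquare f=5, d=3: +5·0.0833333° lon, +3·0.0416667° lat → SW at lon -87.5833°, lat -8.875°.
Cell spans 0.0833333° lon × 0.0416667° lat. NE corner is SW corner plus one full cell.
latitude -8.8333, longitude -87.5000.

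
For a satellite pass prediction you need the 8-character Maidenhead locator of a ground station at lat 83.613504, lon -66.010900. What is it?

FR63xo87

Add 180° to longitude and 90° to latitude: 113.98910, 173.61350.
Field (20°×10°, letters A–R): lon ⌊113.98910/20⌋ = 5 → F; lat ⌊173.61350/10⌋ = 17 → R.
Square (2°×1°, digits 0–9): lon ⌊13.98910/2⌋ = 6; lat ⌊3.61350/1⌋ = 3.
Subsquare (5′×2.5′, letters a–x): lon ⌊1.98910/0.0833333⌋ = 23 → x; lat ⌊0.61350/0.0416667⌋ = 14 → o.
Extended square (30″×15″, digits 0–9): lon ⌊0.07243/0.00833333⌋ = 8; lat ⌊0.03017/0.00416667⌋ = 7.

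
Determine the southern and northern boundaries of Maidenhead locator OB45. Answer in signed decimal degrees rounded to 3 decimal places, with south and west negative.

-75.000, -74.000

Field O=14, B=1: +14·20° lon, +1·10° lat → SW at lon 100°, lat -80°.
Square 4, 5: +4·2° lon, +5·1° lat → SW at lon 108°, lat -75°.
Cell spans 2° lon × 1° lat.
south -75.000, north -74.000.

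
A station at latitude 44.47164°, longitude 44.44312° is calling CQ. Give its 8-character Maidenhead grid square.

Add 180° to longitude and 90° to latitude: 224.44312, 134.47164.
Field: 224.44312/20 → 11 → L, 134.47164/10 → 13 → N; chars LN.
Square: 4.44312/2 → 2, 4.47164/1 → 4; chars 24.
Subsquare: 0.44312/0.0833333 → 5 → f, 0.47164/0.0416667 → 11 → l; chars fl.
Extended square: 0.02645/0.00833333 → 3, 0.01331/0.00416667 → 3; chars 33.

LN24fl33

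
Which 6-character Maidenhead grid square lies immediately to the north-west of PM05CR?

PM05bs

Longitude subsquare c = 2; −1 → 1 = b.
Latitude subsquare r = 17; +1 → 18 = s.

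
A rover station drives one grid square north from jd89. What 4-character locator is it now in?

JE80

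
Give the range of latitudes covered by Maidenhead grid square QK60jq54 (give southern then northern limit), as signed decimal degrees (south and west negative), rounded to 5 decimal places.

10.68333, 10.68750

Field Q=16, K=10: +16·20° lon, +10·10° lat → SW at lon 140°, lat 10°.
Square 6, 0: +6·2° lon, +0·1° lat → SW at lon 152°, lat 10°.
Subsquare j=9, q=16: +9·0.0833333° lon, +16·0.0416667° lat → SW at lon 152.75°, lat 10.6667°.
Extended square 5, 4: +5·0.00833333° lon, +4·0.00416667° lat → SW at lon 152.792°, lat 10.6833°.
Cell spans 0.00833333° lon × 0.00416667° lat.
south 10.68333, north 10.68750.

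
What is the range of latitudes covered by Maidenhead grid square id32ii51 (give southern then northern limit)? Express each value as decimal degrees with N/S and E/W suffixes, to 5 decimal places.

Field I=8, D=3: +8·20° lon, +3·10° lat → SW at lon -20°, lat -60°.
Square 3, 2: +3·2° lon, +2·1° lat → SW at lon -14°, lat -58°.
Subsquare i=8, i=8: +8·0.0833333° lon, +8·0.0416667° lat → SW at lon -13.3333°, lat -57.6667°.
Extended square 5, 1: +5·0.00833333° lon, +1·0.00416667° lat → SW at lon -13.2917°, lat -57.6625°.
Cell spans 0.00833333° lon × 0.00416667° lat.
south 57.66250° S, north 57.65833° S.

57.66250° S, 57.65833° S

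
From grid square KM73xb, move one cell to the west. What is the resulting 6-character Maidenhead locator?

KM73wb

Longitude subsquare x = 23; −1 → 22 = w.
The latitude characters are unchanged.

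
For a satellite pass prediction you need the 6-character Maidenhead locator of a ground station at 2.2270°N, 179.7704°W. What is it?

AJ02cf

Add 180° to longitude and 90° to latitude: 0.2296, 92.2270.
Field: lon ⌊0.2296/20⌋ = 0 → A; lat ⌊92.2270/10⌋ = 9 → J.
Square: lon ⌊0.2296/2⌋ = 0; lat ⌊2.2270/1⌋ = 2.
Subsquare: lon ⌊0.2296/0.0833333⌋ = 2 → c; lat ⌊0.2270/0.0416667⌋ = 5 → f.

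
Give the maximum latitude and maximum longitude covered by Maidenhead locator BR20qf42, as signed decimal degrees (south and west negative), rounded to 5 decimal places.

Field B=1, R=17: +1·20° lon, +17·10° lat → SW at lon -160°, lat 80°.
Square 2, 0: +2·2° lon, +0·1° lat → SW at lon -156°, lat 80°.
Subsquare q=16, f=5: +16·0.0833333° lon, +5·0.0416667° lat → SW at lon -154.667°, lat 80.2083°.
Extended square 4, 2: +4·0.00833333° lon, +2·0.00416667° lat → SW at lon -154.633°, lat 80.2167°.
Cell spans 0.00833333° lon × 0.00416667° lat. NE corner is SW corner plus one full cell.
latitude 80.22083, longitude -154.62500.

80.22083, -154.62500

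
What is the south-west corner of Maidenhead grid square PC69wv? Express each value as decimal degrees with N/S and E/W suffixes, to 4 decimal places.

Field P=15, C=2: +15·20° lon, +2·10° lat → SW at lon 120°, lat -70°.
Square 6, 9: +6·2° lon, +9·1° lat → SW at lon 132°, lat -61°.
Subsquare w=22, v=21: +22·0.0833333° lon, +21·0.0416667° lat → SW at lon 133.833°, lat -60.125°.
latitude 60.1250° S, longitude 133.8333° E.

60.1250° S, 133.8333° E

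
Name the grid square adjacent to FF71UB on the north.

FF71uc

Latitude subsquare b = 1; +1 → 2 = c.
The longitude characters are unchanged.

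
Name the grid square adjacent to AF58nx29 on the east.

AF58nx39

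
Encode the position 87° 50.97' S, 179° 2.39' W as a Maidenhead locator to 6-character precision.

Shift to the Maidenhead origin (180°W, 90°S): lon 0.9602, lat 2.1505.
Field: 0.9602/20 → 0 → A, 2.1505/10 → 0 → A; chars AA.
Square: 0.9602/2 → 0, 2.1505/1 → 2; chars 02.
Subsquare: 0.9602/0.0833333 → 11 → l, 0.1505/0.0416667 → 3 → d; chars ld.

AA02ld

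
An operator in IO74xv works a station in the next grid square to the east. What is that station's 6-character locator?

IO84av

Longitude subsquare x = 23; +1 → 24, wraps to 0 = a, carry into square.
Longitude square 7; +1 → 8.
The latitude characters are unchanged.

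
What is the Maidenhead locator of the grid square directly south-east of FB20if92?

FB20jf01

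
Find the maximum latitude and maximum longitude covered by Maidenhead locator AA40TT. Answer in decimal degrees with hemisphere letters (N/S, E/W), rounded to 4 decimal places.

Field A=0, A=0: +0·20° lon, +0·10° lat → SW at lon -180°, lat -90°.
Square 4, 0: +4·2° lon, +0·1° lat → SW at lon -172°, lat -90°.
Subsquare t=19, t=19: +19·0.0833333° lon, +19·0.0416667° lat → SW at lon -170.417°, lat -89.2083°.
Cell spans 0.0833333° lon × 0.0416667° lat. NE corner is SW corner plus one full cell.
latitude 89.1667° S, longitude 170.3333° W.

89.1667° S, 170.3333° W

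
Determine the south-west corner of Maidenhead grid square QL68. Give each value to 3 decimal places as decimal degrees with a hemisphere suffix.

28.000° N, 152.000° E

Field Q=16, L=11: +16·20° lon, +11·10° lat → SW at lon 140°, lat 20°.
Square 6, 8: +6·2° lon, +8·1° lat → SW at lon 152°, lat 28°.
latitude 28.000° N, longitude 152.000° E.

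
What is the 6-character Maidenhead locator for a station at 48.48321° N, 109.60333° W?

DN58el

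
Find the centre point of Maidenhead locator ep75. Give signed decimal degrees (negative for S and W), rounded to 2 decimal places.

65.50, -85.00

Field E=4, P=15: +4·20° lon, +15·10° lat → SW at lon -100°, lat 60°.
Square 7, 5: +7·2° lon, +5·1° lat → SW at lon -86°, lat 65°.
Cell spans 2° lon × 1° lat. Centre is SW corner plus half of each.
latitude 65.50, longitude -85.00.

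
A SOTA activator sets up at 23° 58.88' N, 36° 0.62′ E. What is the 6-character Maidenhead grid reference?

Shift to the Maidenhead origin (180°W, 90°S): lon 216.0103, lat 113.9813.
Field (20°×10°, letters A–R): lon ⌊216.0103/20⌋ = 10 → K; lat ⌊113.9813/10⌋ = 11 → L.
Square (2°×1°, digits 0–9): lon ⌊16.0103/2⌋ = 8; lat ⌊3.9813/1⌋ = 3.
Subsquare (5′×2.5′, letters a–x): lon ⌊0.0103/0.0833333⌋ = 0 → a; lat ⌊0.9813/0.0416667⌋ = 23 → x.

KL83ax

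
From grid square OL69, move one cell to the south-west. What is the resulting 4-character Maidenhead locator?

Longitude square 6; −1 → 5.
Latitude square 9; −1 → 8.

OL58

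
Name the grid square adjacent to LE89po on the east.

LE89qo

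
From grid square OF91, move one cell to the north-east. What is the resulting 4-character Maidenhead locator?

PF02

Longitude square 9; +1 → 10, wraps to 0, carry into field.
Longitude field O = 14; +1 → 15 = P.
Latitude square 1; +1 → 2.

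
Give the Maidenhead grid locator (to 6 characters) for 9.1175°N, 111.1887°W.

Offset from 180°W / 90°S: lon 68.8113°, lat 99.1175°.
Field: lon ⌊68.8113/20⌋ = 3 → D; lat ⌊99.1175/10⌋ = 9 → J.
Square: lon ⌊8.8113/2⌋ = 4; lat ⌊9.1175/1⌋ = 9.
Subsquare: lon ⌊0.8113/0.0833333⌋ = 9 → j; lat ⌊0.1175/0.0416667⌋ = 2 → c.

DJ49jc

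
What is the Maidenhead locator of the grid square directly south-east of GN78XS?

Longitude subsquare x = 23; +1 → 24, wraps to 0 = a, carry into square.
Longitude square 7; +1 → 8.
Latitude subsquare s = 18; −1 → 17 = r.

GN88ar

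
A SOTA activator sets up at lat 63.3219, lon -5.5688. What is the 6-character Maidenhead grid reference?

IP73fh

Offset from 180°W / 90°S: lon 174.4312°, lat 153.3219°.
Field (20°×10°, letters A–R): lon ⌊174.4312/20⌋ = 8 → I; lat ⌊153.3219/10⌋ = 15 → P.
Square (2°×1°, digits 0–9): lon ⌊14.4312/2⌋ = 7; lat ⌊3.3219/1⌋ = 3.
Subsquare (5′×2.5′, letters a–x): lon ⌊0.4312/0.0833333⌋ = 5 → f; lat ⌊0.3219/0.0416667⌋ = 7 → h.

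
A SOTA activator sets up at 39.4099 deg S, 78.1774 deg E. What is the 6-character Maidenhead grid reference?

MF90co

Offset from 180°W / 90°S: lon 258.1774°, lat 50.5901°.
Field (20°×10°, letters A–R): lon ⌊258.1774/20⌋ = 12 → M; lat ⌊50.5901/10⌋ = 5 → F.
Square (2°×1°, digits 0–9): lon ⌊18.1774/2⌋ = 9; lat ⌊0.5901/1⌋ = 0.
Subsquare (5′×2.5′, letters a–x): lon ⌊0.1774/0.0833333⌋ = 2 → c; lat ⌊0.5901/0.0416667⌋ = 14 → o.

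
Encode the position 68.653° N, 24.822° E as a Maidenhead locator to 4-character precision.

Offset from 180°W / 90°S: lon 204.82°, lat 158.65°.
Field: 204.82/20 → 10 → K, 158.65/10 → 15 → P; chars KP.
Square: 4.82/2 → 2, 8.65/1 → 8; chars 28.

KP28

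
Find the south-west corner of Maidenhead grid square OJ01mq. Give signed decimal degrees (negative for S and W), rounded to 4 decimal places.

Field O=14, J=9: +14·20° lon, +9·10° lat → SW at lon 100°, lat 0°.
Square 0, 1: +0·2° lon, +1·1° lat → SW at lon 100°, lat 1°.
Subsquare m=12, q=16: +12·0.0833333° lon, +16·0.0416667° lat → SW at lon 101°, lat 1.66667°.
latitude 1.6667, longitude 101.0000.

1.6667, 101.0000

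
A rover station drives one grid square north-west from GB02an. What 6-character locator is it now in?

FB92xo

Longitude subsquare a = 0; −1 → -1, wraps to 23 = x, carry into square.
Longitude square 0; −1 → -1, wraps to 9, carry into field.
Longitude field G = 6; −1 → 5 = F.
Latitude subsquare n = 13; +1 → 14 = o.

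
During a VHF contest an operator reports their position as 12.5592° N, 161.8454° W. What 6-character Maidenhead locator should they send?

AK92bn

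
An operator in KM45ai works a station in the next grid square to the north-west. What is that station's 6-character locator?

Longitude subsquare a = 0; −1 → -1, wraps to 23 = x, carry into square.
Longitude square 4; −1 → 3.
Latitude subsquare i = 8; +1 → 9 = j.

KM35xj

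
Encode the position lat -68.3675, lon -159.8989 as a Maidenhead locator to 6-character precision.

Offset from 180°W / 90°S: lon 20.1011°, lat 21.6325°.
Field: 20.1011/20 → 1 → B, 21.6325/10 → 2 → C; chars BC.
Square: 0.1011/2 → 0, 1.6325/1 → 1; chars 01.
Subsquare: 0.1011/0.0833333 → 1 → b, 0.6325/0.0416667 → 15 → p; chars bp.

BC01bp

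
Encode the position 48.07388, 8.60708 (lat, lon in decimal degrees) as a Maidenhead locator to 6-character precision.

JN48hb

Add 180° to longitude and 90° to latitude: 188.6071, 138.0739.
Field (20°×10°, letters A–R): lon ⌊188.6071/20⌋ = 9 → J; lat ⌊138.0739/10⌋ = 13 → N.
Square (2°×1°, digits 0–9): lon ⌊8.6071/2⌋ = 4; lat ⌊8.0739/1⌋ = 8.
Subsquare (5′×2.5′, letters a–x): lon ⌊0.6071/0.0833333⌋ = 7 → h; lat ⌊0.0739/0.0416667⌋ = 1 → b.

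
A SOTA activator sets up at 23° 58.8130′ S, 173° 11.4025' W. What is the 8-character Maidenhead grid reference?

AG36ja74

Offset from 180°W / 90°S: lon 6.80996°, lat 66.01978°.
Field: 6.80996/20 → 0 → A, 66.01978/10 → 6 → G; chars AG.
Square: 6.80996/2 → 3, 6.01978/1 → 6; chars 36.
Subsquare: 0.80996/0.0833333 → 9 → j, 0.01978/0.0416667 → 0 → a; chars ja.
Extended square: 0.05996/0.00833333 → 7, 0.01978/0.00416667 → 4; chars 74.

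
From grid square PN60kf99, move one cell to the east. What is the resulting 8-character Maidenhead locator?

PN60lf09

Longitude extended square 9; +1 → 10, wraps to 0, carry into subsquare.
Longitude subsquare k = 10; +1 → 11 = l.
The latitude characters are unchanged.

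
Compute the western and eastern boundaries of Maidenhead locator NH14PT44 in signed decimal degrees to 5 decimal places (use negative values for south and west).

83.28333, 83.29167

Field N=13, H=7: +13·20° lon, +7·10° lat → SW at lon 80°, lat -20°.
Square 1, 4: +1·2° lon, +4·1° lat → SW at lon 82°, lat -16°.
Subsquare p=15, t=19: +15·0.0833333° lon, +19·0.0416667° lat → SW at lon 83.25°, lat -15.2083°.
Extended square 4, 4: +4·0.00833333° lon, +4·0.00416667° lat → SW at lon 83.2833°, lat -15.1917°.
Cell spans 0.00833333° lon × 0.00416667° lat.
west 83.28333, east 83.29167.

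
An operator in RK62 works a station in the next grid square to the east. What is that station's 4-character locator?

RK72

Longitude square 6; +1 → 7.
The latitude characters are unchanged.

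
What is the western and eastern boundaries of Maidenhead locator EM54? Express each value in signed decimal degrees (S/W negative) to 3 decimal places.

Field E=4, M=12: +4·20° lon, +12·10° lat → SW at lon -100°, lat 30°.
Square 5, 4: +5·2° lon, +4·1° lat → SW at lon -90°, lat 34°.
Cell spans 2° lon × 1° lat.
west -90.000, east -88.000.

-90.000, -88.000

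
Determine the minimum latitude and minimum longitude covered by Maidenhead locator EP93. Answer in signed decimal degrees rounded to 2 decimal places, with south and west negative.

Field E=4, P=15: +4·20° lon, +15·10° lat → SW at lon -100°, lat 60°.
Square 9, 3: +9·2° lon, +3·1° lat → SW at lon -82°, lat 63°.
latitude 63.00, longitude -82.00.

63.00, -82.00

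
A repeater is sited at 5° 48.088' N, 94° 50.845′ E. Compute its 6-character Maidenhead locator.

NJ75kt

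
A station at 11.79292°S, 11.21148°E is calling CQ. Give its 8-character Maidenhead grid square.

Offset from 180°W / 90°S: lon 191.21148°, lat 78.20708°.
Field: lon ⌊191.21148/20⌋ = 9 → J; lat ⌊78.20708/10⌋ = 7 → H.
Square: lon ⌊11.21148/2⌋ = 5; lat ⌊8.20708/1⌋ = 8.
Subsquare: lon ⌊1.21148/0.0833333⌋ = 14 → o; lat ⌊0.20708/0.0416667⌋ = 4 → e.
Extended square: lon ⌊0.04481/0.00833333⌋ = 5; lat ⌊0.04041/0.00416667⌋ = 9.

JH58oe59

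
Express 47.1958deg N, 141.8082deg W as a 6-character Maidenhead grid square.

BN97ce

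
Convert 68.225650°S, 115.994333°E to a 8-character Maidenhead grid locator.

OC71xs95

Offset from 180°W / 90°S: lon 295.99433°, lat 21.77435°.
Field: lon ⌊295.99433/20⌋ = 14 → O; lat ⌊21.77435/10⌋ = 2 → C.
Square: lon ⌊15.99433/2⌋ = 7; lat ⌊1.77435/1⌋ = 1.
Subsquare: lon ⌊1.99433/0.0833333⌋ = 23 → x; lat ⌊0.77435/0.0416667⌋ = 18 → s.
Extended square: lon ⌊0.07767/0.00833333⌋ = 9; lat ⌊0.02435/0.00416667⌋ = 5.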